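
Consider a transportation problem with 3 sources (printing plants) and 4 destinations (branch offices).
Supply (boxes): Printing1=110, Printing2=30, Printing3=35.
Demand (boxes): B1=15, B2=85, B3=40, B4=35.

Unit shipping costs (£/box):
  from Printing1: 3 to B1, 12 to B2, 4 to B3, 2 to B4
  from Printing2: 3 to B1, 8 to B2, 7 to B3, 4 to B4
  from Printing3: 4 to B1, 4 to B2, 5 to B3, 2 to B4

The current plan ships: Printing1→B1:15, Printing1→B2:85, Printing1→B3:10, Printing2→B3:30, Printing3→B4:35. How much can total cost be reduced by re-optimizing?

Current plan cost = 15·3 + 85·12 + 10·4 + 30·7 + 35·2 = £1385.
Optimal plan:
  Printing1–B1: 15 × £3 = £45
  Printing1–B2: 20 × £12 = £240
  Printing1–B3: 40 × £4 = £160
  Printing1–B4: 35 × £2 = £70
  Printing2–B2: 30 × £8 = £240
  Printing3–B2: 35 × £4 = £140
Optimal cost = £895.
Saving = 1385 − 895 = £490.

490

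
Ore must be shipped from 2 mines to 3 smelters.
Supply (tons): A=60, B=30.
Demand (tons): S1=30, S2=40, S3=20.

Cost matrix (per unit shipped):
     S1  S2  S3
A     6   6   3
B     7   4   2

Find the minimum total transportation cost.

Optimal allocation:
  A to S1: 30 × 6 = 180
  A to S2: 10 × 6 = 60
  A to S3: 20 × 3 = 60
  B to S2: 30 × 4 = 120
Total = 180 + 60 + 60 + 120 = 420.

420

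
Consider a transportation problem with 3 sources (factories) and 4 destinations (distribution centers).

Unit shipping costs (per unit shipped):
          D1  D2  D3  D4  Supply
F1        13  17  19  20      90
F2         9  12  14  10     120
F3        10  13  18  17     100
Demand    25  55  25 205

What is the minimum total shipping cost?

4280

A cheapest plan:
  F1->D3: 25 pallets
  F1->D4: 65 pallets
  F2->D4: 120 pallets
  F3->D1: 25 pallets
  F3->D2: 55 pallets
  F3->D4: 20 pallets
Total cost = 4280.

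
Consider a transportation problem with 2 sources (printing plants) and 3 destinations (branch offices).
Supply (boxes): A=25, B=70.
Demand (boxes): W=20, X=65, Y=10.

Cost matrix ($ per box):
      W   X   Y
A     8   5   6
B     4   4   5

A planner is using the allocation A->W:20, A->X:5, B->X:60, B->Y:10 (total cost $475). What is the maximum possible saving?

Current plan cost = 20·8 + 5·5 + 60·4 + 10·5 = $475.
Optimal plan:
  A to X: 25 × $5 = $125
  B to W: 20 × $4 = $80
  B to X: 40 × $4 = $160
  B to Y: 10 × $5 = $50
Optimal cost = $415.
Saving = 475 − 415 = $60.

60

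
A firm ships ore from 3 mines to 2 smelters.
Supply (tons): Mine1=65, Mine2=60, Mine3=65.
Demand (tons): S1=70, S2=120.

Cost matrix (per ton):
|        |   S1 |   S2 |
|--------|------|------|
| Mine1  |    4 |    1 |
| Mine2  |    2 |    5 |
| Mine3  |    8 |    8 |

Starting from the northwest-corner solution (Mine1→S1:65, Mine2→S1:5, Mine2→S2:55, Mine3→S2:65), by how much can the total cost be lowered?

Current plan cost = 65·4 + 5·2 + 55·5 + 65·8 = 1065.
Optimal plan:
  Mine1 to S2: 65 × 1 = 65
  Mine2 to S1: 60 × 2 = 120
  Mine3 to S1: 10 × 8 = 80
  Mine3 to S2: 55 × 8 = 440
Optimal cost = 705.
Saving = 1065 − 705 = 360.

360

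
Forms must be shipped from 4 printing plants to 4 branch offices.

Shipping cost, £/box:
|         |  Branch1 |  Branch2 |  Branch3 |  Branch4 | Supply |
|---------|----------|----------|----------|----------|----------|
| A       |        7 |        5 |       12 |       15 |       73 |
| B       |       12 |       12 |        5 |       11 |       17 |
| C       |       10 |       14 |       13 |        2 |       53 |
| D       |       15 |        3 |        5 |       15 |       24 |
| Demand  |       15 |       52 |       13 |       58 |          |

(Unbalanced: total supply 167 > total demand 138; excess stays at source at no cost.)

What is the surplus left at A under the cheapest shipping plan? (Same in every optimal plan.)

An optimal plan:
  A->Branch1: 15 × £7 = £105
  A->Branch2: 29 × £5 = £145
  B->Branch3: 12 × £5 = £60
  B->Branch4: 5 × £11 = £55
  C->Branch4: 53 × £2 = £106
  D->Branch2: 23 × £3 = £69
  D->Branch3: 1 × £5 = £5
Total cost = £545.
A ships 44 of its 73, leaving 29.

29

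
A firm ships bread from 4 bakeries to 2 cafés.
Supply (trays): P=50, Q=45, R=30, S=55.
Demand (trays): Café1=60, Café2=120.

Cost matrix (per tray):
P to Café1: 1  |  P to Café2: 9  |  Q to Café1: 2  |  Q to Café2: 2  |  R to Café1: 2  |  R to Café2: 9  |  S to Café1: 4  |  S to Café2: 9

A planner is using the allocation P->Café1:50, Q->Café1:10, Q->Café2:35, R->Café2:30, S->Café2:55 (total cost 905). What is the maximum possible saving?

70

Current plan cost = 50·1 + 10·2 + 35·2 + 30·9 + 55·9 = 905.
Optimal plan:
  P–Café1: 50 × 1 = 50
  Q–Café2: 45 × 2 = 90
  R–Café1: 10 × 2 = 20
  R–Café2: 20 × 9 = 180
  S–Café2: 55 × 9 = 495
Optimal cost = 835.
Saving = 905 − 835 = 70.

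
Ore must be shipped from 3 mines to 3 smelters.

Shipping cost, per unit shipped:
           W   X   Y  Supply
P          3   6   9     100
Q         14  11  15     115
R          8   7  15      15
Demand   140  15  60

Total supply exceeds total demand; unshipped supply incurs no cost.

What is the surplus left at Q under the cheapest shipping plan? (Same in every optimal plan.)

Minimum-cost shipments:
  P–W: 100 tons
  Q–W: 25 tons
  Q–X: 15 tons
  Q–Y: 60 tons
  R–W: 15 tons
Total cost = 1835.
Q ships 100 of its 115, leaving 15.

15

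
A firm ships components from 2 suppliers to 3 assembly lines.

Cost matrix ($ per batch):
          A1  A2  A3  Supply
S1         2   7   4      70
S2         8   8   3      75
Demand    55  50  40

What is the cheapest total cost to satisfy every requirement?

615

An optimal shipping plan:
  S1->A1: 55 × $2 = $110
  S1->A2: 15 × $7 = $105
  S2->A2: 35 × $8 = $280
  S2->A3: 40 × $3 = $120
Total = 110 + 105 + 280 + 120 = $615.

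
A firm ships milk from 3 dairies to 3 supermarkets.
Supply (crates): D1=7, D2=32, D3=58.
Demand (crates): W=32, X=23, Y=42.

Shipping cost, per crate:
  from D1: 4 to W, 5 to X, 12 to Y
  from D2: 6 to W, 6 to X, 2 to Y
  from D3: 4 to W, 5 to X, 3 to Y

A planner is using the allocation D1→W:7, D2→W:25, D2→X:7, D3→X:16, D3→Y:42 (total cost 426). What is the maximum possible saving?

89

Current plan cost = 7·4 + 25·6 + 7·6 + 16·5 + 42·3 = 426.
Optimal plan:
  D1 to X: 7 × 5 = 35
  D2 to Y: 32 × 2 = 64
  D3 to W: 32 × 4 = 128
  D3 to X: 16 × 5 = 80
  D3 to Y: 10 × 3 = 30
Optimal cost = 337.
Saving = 426 − 337 = 89.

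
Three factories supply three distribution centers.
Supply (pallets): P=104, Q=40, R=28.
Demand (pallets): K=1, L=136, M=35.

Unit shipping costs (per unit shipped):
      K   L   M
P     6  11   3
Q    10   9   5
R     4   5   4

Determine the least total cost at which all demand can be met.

A cheapest plan:
  P→K: 1 pallets
  P→L: 68 pallets
  P→M: 35 pallets
  Q→L: 40 pallets
  R→L: 28 pallets
Total cost = 1359.
(Supply check: P ships 104; Q ships 40; R ships 28.)

1359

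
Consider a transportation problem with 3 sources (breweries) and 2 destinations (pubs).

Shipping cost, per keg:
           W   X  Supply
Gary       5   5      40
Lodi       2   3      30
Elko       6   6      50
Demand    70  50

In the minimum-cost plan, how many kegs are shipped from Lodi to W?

Optimal shipments:
  Gary to W: 40 × 5 = 200
  Lodi to W: 30 × 2 = 60
  Elko to X: 50 × 6 = 300
Total cost = 560.
So Lodi→W carries 30 kegs.

30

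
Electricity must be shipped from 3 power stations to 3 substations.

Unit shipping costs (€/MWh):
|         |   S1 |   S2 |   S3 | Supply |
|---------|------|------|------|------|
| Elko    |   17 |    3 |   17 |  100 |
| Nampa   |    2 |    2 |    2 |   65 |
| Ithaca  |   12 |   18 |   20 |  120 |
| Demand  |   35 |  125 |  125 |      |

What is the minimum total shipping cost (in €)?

2500

A cheapest plan:
  Elko to S2: 100 × €3 = €300
  Nampa to S3: 65 × €2 = €130
  Ithaca to S1: 35 × €12 = €420
  Ithaca to S2: 25 × €18 = €450
  Ithaca to S3: 60 × €20 = €1200
Total = 300 + 130 + 420 + 450 + 1200 = €2500.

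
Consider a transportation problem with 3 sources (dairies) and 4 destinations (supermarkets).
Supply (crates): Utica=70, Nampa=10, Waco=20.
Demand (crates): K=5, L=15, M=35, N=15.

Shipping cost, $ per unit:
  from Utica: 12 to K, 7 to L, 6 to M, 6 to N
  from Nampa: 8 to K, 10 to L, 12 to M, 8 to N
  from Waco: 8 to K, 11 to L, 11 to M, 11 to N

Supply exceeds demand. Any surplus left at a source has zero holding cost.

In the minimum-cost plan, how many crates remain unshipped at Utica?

An optimal plan:
  Utica→L: 15 × $7 = $105
  Utica→M: 35 × $6 = $210
  Utica→N: 15 × $6 = $90
  Nampa→K: 5 × $8 = $40
Total cost = $445.
Utica ships 65 of its 70, leaving 5.

5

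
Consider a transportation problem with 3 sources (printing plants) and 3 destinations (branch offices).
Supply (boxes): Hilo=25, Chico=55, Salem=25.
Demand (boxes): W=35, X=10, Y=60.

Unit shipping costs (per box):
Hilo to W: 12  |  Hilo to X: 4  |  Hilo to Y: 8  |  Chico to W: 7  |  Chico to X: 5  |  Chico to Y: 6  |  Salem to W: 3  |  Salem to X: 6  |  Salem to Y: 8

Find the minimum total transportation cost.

Optimal allocation:
  Hilo->X: 10 × 4 = 40
  Hilo->Y: 15 × 8 = 120
  Chico->W: 10 × 7 = 70
  Chico->Y: 45 × 6 = 270
  Salem->W: 25 × 3 = 75
Total = 40 + 120 + 70 + 270 + 75 = 575.
(Supply check: Hilo ships 25; Chico ships 55; Salem ships 25.)

575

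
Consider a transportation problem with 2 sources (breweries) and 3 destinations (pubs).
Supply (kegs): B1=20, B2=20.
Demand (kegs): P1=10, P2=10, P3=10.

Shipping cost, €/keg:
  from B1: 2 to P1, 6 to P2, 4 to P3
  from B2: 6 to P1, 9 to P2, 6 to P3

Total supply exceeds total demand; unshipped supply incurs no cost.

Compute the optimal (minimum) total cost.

One minimum-cost allocation:
  B1->P1: 10 × €2 = €20
  B1->P2: 10 × €6 = €60
  B2->P3: 10 × €6 = €60
Total = 20 + 60 + 60 = €140.
(Supply check: B1 ships 20; B2 ships 10.)

140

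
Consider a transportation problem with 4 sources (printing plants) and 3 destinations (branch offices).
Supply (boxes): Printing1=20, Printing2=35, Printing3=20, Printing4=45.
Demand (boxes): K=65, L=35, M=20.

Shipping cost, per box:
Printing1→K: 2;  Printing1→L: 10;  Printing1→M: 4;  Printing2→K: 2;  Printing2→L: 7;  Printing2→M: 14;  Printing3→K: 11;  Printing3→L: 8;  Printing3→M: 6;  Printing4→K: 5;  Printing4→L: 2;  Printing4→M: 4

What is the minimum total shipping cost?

350

One minimum-cost allocation:
  Printing1->K: 20 boxes
  Printing2->K: 35 boxes
  Printing3->M: 20 boxes
  Printing4->K: 10 boxes
  Printing4->L: 35 boxes
Total cost = 350.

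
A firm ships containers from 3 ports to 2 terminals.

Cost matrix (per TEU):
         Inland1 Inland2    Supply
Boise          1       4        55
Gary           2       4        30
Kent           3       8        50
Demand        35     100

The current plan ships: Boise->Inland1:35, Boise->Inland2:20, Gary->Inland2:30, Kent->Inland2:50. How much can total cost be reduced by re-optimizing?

70

Current plan cost = 35·1 + 20·4 + 30·4 + 50·8 = 635.
Optimal plan:
  Boise to Inland2: 55 × 4 = 220
  Gary to Inland2: 30 × 4 = 120
  Kent to Inland1: 35 × 3 = 105
  Kent to Inland2: 15 × 8 = 120
Optimal cost = 565.
Saving = 635 − 565 = 70.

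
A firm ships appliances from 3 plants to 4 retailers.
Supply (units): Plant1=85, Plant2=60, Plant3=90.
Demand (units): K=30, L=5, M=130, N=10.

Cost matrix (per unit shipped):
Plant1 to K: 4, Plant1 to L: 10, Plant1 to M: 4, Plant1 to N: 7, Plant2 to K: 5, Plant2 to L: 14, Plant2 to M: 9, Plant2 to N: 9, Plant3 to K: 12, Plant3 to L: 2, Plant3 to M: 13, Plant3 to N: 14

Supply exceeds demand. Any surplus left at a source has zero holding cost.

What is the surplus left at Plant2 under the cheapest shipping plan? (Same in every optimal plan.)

0

Minimum-cost shipments:
  Plant1→M: 85 units
  Plant2→K: 30 units
  Plant2→M: 20 units
  Plant2→N: 10 units
  Plant3→L: 5 units
  Plant3→M: 25 units
Total cost = 1095.
Plant2 ships 60 of its 60, leaving 0.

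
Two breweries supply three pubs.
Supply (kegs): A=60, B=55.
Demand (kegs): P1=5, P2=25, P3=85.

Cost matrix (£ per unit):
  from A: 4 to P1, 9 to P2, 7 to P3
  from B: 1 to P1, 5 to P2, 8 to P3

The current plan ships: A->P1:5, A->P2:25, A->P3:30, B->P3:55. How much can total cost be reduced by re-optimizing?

145

Current plan cost = 5·4 + 25·9 + 30·7 + 55·8 = £895.
Optimal plan:
  A->P3: 60 × £7 = £420
  B->P1: 5 × £1 = £5
  B->P2: 25 × £5 = £125
  B->P3: 25 × £8 = £200
Optimal cost = £750.
Saving = 895 − 750 = £145.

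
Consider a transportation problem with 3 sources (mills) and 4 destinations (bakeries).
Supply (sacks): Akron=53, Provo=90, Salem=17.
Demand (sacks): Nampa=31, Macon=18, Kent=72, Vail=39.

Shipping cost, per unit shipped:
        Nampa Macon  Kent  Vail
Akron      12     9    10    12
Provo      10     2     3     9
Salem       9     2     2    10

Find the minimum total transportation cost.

A cheapest plan:
  Akron to Nampa: 31 sacks
  Akron to Vail: 22 sacks
  Provo to Macon: 18 sacks
  Provo to Kent: 55 sacks
  Provo to Vail: 17 sacks
  Salem to Kent: 17 sacks
Total cost = 1024.

1024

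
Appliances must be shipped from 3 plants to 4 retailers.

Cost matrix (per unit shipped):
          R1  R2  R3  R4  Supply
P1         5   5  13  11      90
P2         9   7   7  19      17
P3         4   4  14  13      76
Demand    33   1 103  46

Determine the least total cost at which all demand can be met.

An optimal shipping plan:
  P1→R3: 44 × 13 = 572
  P1→R4: 46 × 11 = 506
  P2→R3: 17 × 7 = 119
  P3→R1: 33 × 4 = 132
  P3→R2: 1 × 4 = 4
  P3→R3: 42 × 14 = 588
Total = 572 + 506 + 119 + 132 + 4 + 588 = 1921.

1921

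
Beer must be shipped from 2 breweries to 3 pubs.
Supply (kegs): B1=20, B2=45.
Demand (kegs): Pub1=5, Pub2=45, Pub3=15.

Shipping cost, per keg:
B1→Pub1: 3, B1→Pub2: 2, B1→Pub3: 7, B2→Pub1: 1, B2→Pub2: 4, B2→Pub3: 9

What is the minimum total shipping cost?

One minimum-cost allocation:
  B1 to Pub2: 5 × 2 = 10
  B1 to Pub3: 15 × 7 = 105
  B2 to Pub1: 5 × 1 = 5
  B2 to Pub2: 40 × 4 = 160
Total = 10 + 105 + 5 + 160 = 280.

280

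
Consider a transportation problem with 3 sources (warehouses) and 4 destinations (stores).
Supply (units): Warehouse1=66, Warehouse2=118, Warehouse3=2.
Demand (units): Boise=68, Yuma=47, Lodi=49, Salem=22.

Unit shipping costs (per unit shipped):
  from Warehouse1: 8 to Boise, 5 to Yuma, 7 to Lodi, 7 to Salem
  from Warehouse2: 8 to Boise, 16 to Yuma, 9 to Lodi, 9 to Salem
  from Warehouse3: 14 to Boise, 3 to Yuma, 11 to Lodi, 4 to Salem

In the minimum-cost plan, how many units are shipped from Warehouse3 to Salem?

Solving gives:
  Warehouse1 to Yuma: 47 units
  Warehouse1 to Salem: 19 units
  Warehouse2 to Boise: 68 units
  Warehouse2 to Lodi: 49 units
  Warehouse2 to Salem: 1 units
  Warehouse3 to Salem: 2 units
Total cost = 1370.
So Warehouse3→Salem carries 2 units.

2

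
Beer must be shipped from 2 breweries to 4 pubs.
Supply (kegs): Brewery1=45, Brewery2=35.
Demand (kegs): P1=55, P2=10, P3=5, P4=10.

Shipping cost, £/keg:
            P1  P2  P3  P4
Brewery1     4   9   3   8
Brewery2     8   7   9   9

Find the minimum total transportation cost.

An optimal shipping plan:
  Brewery1→P1: 40 kegs
  Brewery1→P3: 5 kegs
  Brewery2→P1: 15 kegs
  Brewery2→P2: 10 kegs
  Brewery2→P4: 10 kegs
Total cost = £455.

455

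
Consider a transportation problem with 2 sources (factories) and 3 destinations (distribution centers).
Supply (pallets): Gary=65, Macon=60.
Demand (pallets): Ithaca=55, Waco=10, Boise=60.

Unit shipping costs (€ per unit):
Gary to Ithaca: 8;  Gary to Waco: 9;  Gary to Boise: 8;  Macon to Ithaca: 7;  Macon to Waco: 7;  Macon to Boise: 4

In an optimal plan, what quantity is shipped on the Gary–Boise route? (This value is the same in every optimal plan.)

Solving gives:
  Gary->Ithaca: 55 pallets
  Gary->Waco: 10 pallets
  Macon->Boise: 60 pallets
Total cost = €770.
The route Gary→Boise is not used.

0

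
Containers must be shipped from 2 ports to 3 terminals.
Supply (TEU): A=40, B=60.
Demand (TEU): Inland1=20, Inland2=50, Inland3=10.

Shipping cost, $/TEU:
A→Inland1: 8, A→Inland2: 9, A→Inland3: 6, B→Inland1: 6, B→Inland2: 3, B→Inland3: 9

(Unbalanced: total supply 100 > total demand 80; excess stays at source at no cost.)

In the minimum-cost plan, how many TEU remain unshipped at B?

An optimal plan:
  A to Inland1: 10 TEU
  A to Inland3: 10 TEU
  B to Inland1: 10 TEU
  B to Inland2: 50 TEU
Total cost = $350.
B ships 60 of its 60, leaving 0.

0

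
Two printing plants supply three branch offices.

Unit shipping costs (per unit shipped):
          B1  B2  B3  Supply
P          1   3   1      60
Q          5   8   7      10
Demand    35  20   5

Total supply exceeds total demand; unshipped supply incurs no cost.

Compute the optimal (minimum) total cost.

A cheapest plan:
  P→B1: 35 × 1 = 35
  P→B2: 20 × 3 = 60
  P→B3: 5 × 1 = 5
Total = 35 + 60 + 5 = 100.
(Supply check: P ships 60; Q ships 0.)

100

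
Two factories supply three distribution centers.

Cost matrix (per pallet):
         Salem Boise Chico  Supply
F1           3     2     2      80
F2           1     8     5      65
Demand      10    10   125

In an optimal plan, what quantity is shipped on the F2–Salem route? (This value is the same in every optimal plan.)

Optimal shipments:
  F1 to Boise: 10 pallets
  F1 to Chico: 70 pallets
  F2 to Salem: 10 pallets
  F2 to Chico: 55 pallets
Total cost = 445.
So F2→Salem carries 10 pallets.

10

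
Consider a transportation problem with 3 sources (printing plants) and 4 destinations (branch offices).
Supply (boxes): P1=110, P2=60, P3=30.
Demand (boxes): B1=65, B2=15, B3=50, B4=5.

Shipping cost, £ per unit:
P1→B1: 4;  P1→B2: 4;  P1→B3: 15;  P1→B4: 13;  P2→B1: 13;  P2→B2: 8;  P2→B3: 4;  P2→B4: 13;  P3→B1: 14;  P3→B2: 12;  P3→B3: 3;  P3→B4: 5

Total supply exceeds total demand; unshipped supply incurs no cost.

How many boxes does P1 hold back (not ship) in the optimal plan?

An optimal plan:
  P1→B1: 65 × £4 = £260
  P1→B2: 15 × £4 = £60
  P2→B3: 25 × £4 = £100
  P3→B3: 25 × £3 = £75
  P3→B4: 5 × £5 = £25
Total cost = £520.
P1 ships 80 of its 110, leaving 30.

30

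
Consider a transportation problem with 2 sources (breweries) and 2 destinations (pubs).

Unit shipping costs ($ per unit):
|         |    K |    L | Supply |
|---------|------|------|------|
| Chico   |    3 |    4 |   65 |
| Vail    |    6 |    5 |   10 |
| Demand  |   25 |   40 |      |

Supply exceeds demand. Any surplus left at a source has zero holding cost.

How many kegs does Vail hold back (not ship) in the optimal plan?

10

An optimal plan:
  Chico to K: 25 × $3 = $75
  Chico to L: 40 × $4 = $160
Total cost = $235.
Vail ships 0 of its 10, leaving 10.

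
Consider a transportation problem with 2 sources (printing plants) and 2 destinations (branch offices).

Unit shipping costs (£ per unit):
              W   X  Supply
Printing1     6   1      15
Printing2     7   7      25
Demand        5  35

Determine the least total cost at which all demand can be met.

190

A cheapest plan:
  Printing1->X: 15 × £1 = £15
  Printing2->W: 5 × £7 = £35
  Printing2->X: 20 × £7 = £140
Total = 15 + 35 + 140 = £190.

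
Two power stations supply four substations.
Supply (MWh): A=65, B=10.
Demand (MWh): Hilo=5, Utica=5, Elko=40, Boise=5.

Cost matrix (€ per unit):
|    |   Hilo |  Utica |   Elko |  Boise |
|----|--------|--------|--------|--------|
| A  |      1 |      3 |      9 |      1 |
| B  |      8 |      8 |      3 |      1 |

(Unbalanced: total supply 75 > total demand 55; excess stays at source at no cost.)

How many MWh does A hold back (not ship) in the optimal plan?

An optimal plan:
  A→Hilo: 5 × €1 = €5
  A→Utica: 5 × €3 = €15
  A→Elko: 30 × €9 = €270
  A→Boise: 5 × €1 = €5
  B→Elko: 10 × €3 = €30
Total cost = €325.
A ships 45 of its 65, leaving 20.

20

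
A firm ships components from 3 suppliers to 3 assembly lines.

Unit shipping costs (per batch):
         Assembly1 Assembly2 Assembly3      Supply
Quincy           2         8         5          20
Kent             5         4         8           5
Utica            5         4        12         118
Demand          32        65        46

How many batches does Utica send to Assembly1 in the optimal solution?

32

Solving gives:
  Quincy→Assembly3: 20 × 5 = 100
  Kent→Assembly3: 5 × 8 = 40
  Utica→Assembly1: 32 × 5 = 160
  Utica→Assembly2: 65 × 4 = 260
  Utica→Assembly3: 21 × 12 = 252
Total cost = 812.
So Utica→Assembly1 carries 32 batches.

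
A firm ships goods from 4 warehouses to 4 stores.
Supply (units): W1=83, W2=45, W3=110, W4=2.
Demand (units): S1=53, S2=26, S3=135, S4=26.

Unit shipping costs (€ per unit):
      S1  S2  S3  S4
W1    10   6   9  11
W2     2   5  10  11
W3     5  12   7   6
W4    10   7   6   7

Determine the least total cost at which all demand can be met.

1499

An optimal shipping plan:
  W1–S2: 26 × €6 = €156
  W1–S3: 57 × €9 = €513
  W2–S1: 45 × €2 = €90
  W3–S1: 8 × €5 = €40
  W3–S3: 76 × €7 = €532
  W3–S4: 26 × €6 = €156
  W4–S3: 2 × €6 = €12
Total = 156 + 513 + 90 + 40 + 532 + 156 + 12 = €1499.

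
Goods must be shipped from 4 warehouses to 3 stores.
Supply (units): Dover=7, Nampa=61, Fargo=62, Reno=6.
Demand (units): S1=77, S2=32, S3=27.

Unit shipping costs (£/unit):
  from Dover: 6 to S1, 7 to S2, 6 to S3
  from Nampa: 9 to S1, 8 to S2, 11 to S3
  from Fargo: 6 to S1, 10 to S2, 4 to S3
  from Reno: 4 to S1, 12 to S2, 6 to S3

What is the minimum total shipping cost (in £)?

A cheapest plan:
  Dover->S1: 7 × £6 = £42
  Nampa->S1: 29 × £9 = £261
  Nampa->S2: 32 × £8 = £256
  Fargo->S1: 35 × £6 = £210
  Fargo->S3: 27 × £4 = £108
  Reno->S1: 6 × £4 = £24
Total = 42 + 261 + 256 + 210 + 108 + 24 = £901.

901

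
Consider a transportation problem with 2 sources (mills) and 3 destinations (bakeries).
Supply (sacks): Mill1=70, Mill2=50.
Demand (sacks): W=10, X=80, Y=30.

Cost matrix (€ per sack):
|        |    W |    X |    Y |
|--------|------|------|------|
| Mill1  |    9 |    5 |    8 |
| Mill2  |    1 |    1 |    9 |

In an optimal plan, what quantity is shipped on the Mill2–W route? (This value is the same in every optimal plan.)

Solving gives:
  Mill1–X: 40 × €5 = €200
  Mill1–Y: 30 × €8 = €240
  Mill2–W: 10 × €1 = €10
  Mill2–X: 40 × €1 = €40
Total cost = €490.
So Mill2→W carries 10 sacks.

10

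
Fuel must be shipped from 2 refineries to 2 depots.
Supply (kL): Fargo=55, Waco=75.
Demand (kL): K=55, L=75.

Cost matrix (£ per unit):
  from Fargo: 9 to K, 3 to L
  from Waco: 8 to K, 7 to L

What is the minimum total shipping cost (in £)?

One minimum-cost allocation:
  Fargo→L: 55 × £3 = £165
  Waco→K: 55 × £8 = £440
  Waco→L: 20 × £7 = £140
Total = 165 + 440 + 140 = £745.

745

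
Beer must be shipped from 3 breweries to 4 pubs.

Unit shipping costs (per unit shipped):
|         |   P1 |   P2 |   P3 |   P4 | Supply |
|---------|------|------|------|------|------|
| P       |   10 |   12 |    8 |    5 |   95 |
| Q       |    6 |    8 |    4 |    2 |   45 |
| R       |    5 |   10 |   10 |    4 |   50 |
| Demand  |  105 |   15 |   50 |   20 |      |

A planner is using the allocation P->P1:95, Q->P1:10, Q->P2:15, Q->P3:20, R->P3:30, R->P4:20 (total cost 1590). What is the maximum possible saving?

290

Current plan cost = 95·10 + 10·6 + 15·8 + 20·4 + 30·10 + 20·4 = 1590.
Optimal plan:
  P->P1: 10 × 10 = 100
  P->P2: 15 × 12 = 180
  P->P3: 50 × 8 = 400
  P->P4: 20 × 5 = 100
  Q->P1: 45 × 6 = 270
  R->P1: 50 × 5 = 250
Optimal cost = 1300.
Saving = 1590 − 1300 = 290.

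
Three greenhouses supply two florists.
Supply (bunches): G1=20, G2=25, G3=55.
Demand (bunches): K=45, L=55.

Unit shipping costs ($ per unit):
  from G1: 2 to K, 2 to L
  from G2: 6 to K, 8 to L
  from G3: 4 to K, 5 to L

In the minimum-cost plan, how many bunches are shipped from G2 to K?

25

Optimal shipments:
  G1→L: 20 bunches
  G2→K: 25 bunches
  G3→K: 20 bunches
  G3→L: 35 bunches
Total cost = $445.
So G2→K carries 25 bunches.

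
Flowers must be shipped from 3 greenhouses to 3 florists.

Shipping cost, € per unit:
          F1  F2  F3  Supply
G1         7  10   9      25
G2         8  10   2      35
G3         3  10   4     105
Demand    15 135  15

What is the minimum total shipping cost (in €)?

1425

A cheapest plan:
  G1→F2: 25 × €10 = €250
  G2→F2: 20 × €10 = €200
  G2→F3: 15 × €2 = €30
  G3→F1: 15 × €3 = €45
  G3→F2: 90 × €10 = €900
Total = 250 + 200 + 30 + 45 + 900 = €1425.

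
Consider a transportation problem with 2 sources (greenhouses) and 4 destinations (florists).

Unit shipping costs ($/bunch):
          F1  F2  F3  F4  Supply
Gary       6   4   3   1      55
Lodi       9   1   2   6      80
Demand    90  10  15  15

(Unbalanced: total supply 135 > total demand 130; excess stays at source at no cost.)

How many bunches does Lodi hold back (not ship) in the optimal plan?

5

Minimum-cost shipments:
  Gary→F1: 40 × $6 = $240
  Gary→F4: 15 × $1 = $15
  Lodi→F1: 50 × $9 = $450
  Lodi→F2: 10 × $1 = $10
  Lodi→F3: 15 × $2 = $30
Total cost = $745.
Lodi ships 75 of its 80, leaving 5.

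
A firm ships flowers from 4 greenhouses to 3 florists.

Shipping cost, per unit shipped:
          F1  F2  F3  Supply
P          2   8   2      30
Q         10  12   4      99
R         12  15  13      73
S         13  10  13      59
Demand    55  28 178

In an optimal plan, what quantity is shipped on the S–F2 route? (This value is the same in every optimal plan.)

28

The minimum-cost plan:
  P to F3: 30 × 2 = 60
  Q to F3: 99 × 4 = 396
  R to F1: 55 × 12 = 660
  R to F3: 18 × 13 = 234
  S to F2: 28 × 10 = 280
  S to F3: 31 × 13 = 403
Total cost = 2033.
So S→F2 carries 28 bunches.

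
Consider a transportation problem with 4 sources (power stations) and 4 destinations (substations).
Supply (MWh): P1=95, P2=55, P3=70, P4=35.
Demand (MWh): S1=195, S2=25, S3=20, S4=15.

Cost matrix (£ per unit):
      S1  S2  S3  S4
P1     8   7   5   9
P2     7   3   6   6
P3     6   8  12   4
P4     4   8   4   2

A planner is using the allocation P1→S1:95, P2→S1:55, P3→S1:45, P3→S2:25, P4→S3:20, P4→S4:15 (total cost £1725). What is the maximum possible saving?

Current plan cost = 95·8 + 55·7 + 45·6 + 25·8 + 20·4 + 15·2 = £1725.
Optimal plan:
  P1 to S1: 75 MWh
  P1 to S3: 20 MWh
  P2 to S1: 30 MWh
  P2 to S2: 25 MWh
  P3 to S1: 70 MWh
  P4 to S1: 20 MWh
  P4 to S4: 15 MWh
Optimal cost = £1515.
Saving = 1725 − 1515 = £210.

210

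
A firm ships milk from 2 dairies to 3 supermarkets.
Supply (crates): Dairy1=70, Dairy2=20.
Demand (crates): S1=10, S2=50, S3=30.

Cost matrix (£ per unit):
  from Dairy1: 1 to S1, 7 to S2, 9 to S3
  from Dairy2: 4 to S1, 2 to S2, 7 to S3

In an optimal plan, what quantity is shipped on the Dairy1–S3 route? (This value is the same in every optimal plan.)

Solving gives:
  Dairy1–S1: 10 × £1 = £10
  Dairy1–S2: 30 × £7 = £210
  Dairy1–S3: 30 × £9 = £270
  Dairy2–S2: 20 × £2 = £40
Total cost = £530.
So Dairy1→S3 carries 30 crates.

30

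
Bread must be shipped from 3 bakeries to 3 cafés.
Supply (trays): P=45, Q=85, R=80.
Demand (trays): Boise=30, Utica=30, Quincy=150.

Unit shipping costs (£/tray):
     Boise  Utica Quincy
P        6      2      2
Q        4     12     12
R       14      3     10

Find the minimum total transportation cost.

1460

Optimal allocation:
  P–Quincy: 45 × £2 = £90
  Q–Boise: 30 × £4 = £120
  Q–Quincy: 55 × £12 = £660
  R–Utica: 30 × £3 = £90
  R–Quincy: 50 × £10 = £500
Total = 90 + 120 + 660 + 90 + 500 = £1460.
(Supply check: P ships 45; Q ships 85; R ships 80.)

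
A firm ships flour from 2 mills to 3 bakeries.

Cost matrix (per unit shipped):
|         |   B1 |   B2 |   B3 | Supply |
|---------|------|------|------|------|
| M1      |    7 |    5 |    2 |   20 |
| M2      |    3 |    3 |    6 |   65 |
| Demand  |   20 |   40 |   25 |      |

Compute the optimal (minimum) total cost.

250

An optimal shipping plan:
  M1→B3: 20 × 2 = 40
  M2→B1: 20 × 3 = 60
  M2→B2: 40 × 3 = 120
  M2→B3: 5 × 6 = 30
Total = 40 + 60 + 120 + 30 = 250.
(Supply check: M1 ships 20; M2 ships 65.)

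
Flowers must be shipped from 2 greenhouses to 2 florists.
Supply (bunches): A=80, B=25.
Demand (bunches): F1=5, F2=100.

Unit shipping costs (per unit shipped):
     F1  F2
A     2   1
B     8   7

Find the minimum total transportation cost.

260

One minimum-cost allocation:
  A->F2: 80 × 1 = 80
  B->F1: 5 × 8 = 40
  B->F2: 20 × 7 = 140
Total = 80 + 40 + 140 = 260.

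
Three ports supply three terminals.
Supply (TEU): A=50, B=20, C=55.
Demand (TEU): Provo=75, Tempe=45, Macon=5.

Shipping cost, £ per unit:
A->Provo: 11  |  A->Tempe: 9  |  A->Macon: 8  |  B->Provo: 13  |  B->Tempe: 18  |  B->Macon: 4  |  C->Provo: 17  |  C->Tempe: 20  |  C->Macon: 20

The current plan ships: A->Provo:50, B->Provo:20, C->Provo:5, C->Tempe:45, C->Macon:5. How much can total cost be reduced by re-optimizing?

Current plan cost = 50·11 + 20·13 + 5·17 + 45·20 + 5·20 = £1895.
Optimal plan:
  A→Provo: 5 TEU
  A→Tempe: 45 TEU
  B→Provo: 15 TEU
  B→Macon: 5 TEU
  C→Provo: 55 TEU
Optimal cost = £1610.
Saving = 1895 − 1610 = £285.

285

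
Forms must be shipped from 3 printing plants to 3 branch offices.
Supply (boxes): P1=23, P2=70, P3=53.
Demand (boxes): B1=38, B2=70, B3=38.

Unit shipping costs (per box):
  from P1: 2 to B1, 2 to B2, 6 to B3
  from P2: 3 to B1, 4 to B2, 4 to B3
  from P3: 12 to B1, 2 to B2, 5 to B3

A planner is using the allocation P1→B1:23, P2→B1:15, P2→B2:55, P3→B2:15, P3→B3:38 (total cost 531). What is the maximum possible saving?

Current plan cost = 23·2 + 15·3 + 55·4 + 15·2 + 38·5 = 531.
Optimal plan:
  P1→B1: 6 × 2 = 12
  P1→B2: 17 × 2 = 34
  P2→B1: 32 × 3 = 96
  P2→B3: 38 × 4 = 152
  P3→B2: 53 × 2 = 106
Optimal cost = 400.
Saving = 531 − 400 = 131.

131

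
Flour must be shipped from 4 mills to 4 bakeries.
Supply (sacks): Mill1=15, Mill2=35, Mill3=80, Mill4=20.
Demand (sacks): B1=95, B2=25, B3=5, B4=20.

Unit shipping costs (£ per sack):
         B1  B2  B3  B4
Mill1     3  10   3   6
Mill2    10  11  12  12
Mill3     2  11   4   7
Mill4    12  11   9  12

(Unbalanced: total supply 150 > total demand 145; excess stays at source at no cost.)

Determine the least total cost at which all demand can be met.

765

One minimum-cost allocation:
  Mill1 to B1: 15 sacks
  Mill2 to B2: 25 sacks
  Mill2 to B4: 10 sacks
  Mill3 to B1: 80 sacks
  Mill4 to B3: 5 sacks
  Mill4 to B4: 10 sacks
Total cost = £765.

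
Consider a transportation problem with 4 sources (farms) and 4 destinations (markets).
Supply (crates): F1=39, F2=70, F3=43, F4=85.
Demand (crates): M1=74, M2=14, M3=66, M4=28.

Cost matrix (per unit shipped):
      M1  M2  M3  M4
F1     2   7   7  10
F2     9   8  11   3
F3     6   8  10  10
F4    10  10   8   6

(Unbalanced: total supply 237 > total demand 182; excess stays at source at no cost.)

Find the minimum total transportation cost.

1012

Optimal allocation:
  F1->M1: 39 × 2 = 78
  F2->M2: 14 × 8 = 112
  F2->M4: 28 × 3 = 84
  F3->M1: 35 × 6 = 210
  F4->M3: 66 × 8 = 528
Total = 78 + 112 + 84 + 210 + 528 = 1012.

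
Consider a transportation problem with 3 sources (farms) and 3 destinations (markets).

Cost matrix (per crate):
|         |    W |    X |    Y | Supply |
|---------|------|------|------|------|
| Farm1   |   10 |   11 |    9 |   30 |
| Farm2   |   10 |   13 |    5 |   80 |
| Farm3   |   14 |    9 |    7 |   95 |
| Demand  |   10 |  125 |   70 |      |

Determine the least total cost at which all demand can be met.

1635

A cheapest plan:
  Farm1 to X: 30 × 11 = 330
  Farm2 to W: 10 × 10 = 100
  Farm2 to Y: 70 × 5 = 350
  Farm3 to X: 95 × 9 = 855
Total = 330 + 100 + 350 + 855 = 1635.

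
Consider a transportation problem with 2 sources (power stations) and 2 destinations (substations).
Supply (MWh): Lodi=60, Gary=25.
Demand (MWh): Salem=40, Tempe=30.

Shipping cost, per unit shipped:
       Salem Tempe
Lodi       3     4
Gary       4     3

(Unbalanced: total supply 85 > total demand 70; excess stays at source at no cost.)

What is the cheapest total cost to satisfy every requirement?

215

Optimal allocation:
  Lodi->Salem: 40 × 3 = 120
  Lodi->Tempe: 5 × 4 = 20
  Gary->Tempe: 25 × 3 = 75
Total = 120 + 20 + 75 = 215.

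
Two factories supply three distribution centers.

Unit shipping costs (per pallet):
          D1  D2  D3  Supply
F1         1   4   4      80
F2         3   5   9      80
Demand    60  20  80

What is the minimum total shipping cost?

An optimal shipping plan:
  F1→D3: 80 × 4 = 320
  F2→D1: 60 × 3 = 180
  F2→D2: 20 × 5 = 100
Total = 320 + 180 + 100 = 600.
(Supply check: F1 ships 80; F2 ships 80.)

600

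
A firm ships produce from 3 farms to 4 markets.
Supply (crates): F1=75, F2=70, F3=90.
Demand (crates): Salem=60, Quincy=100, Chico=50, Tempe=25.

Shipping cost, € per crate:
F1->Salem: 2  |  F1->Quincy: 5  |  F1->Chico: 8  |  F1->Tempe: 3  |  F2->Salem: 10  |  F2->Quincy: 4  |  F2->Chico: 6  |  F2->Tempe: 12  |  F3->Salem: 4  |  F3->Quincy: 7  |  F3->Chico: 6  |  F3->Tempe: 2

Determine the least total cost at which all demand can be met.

Optimal allocation:
  F1→Salem: 45 × €2 = €90
  F1→Quincy: 30 × €5 = €150
  F2→Quincy: 70 × €4 = €280
  F3→Salem: 15 × €4 = €60
  F3→Chico: 50 × €6 = €300
  F3→Tempe: 25 × €2 = €50
Total = 90 + 150 + 280 + 60 + 300 + 50 = €930.

930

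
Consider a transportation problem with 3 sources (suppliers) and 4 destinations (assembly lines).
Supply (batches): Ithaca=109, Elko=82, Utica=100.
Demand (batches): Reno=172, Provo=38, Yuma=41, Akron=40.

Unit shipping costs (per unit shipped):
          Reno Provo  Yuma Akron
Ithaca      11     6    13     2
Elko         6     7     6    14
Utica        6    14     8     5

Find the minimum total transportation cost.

Optimal allocation:
  Ithaca to Reno: 31 × 11 = 341
  Ithaca to Provo: 38 × 6 = 228
  Ithaca to Akron: 40 × 2 = 80
  Elko to Reno: 41 × 6 = 246
  Elko to Yuma: 41 × 6 = 246
  Utica to Reno: 100 × 6 = 600
Total = 341 + 228 + 80 + 246 + 246 + 600 = 1741.
(Supply check: Ithaca ships 109; Elko ships 82; Utica ships 100.)

1741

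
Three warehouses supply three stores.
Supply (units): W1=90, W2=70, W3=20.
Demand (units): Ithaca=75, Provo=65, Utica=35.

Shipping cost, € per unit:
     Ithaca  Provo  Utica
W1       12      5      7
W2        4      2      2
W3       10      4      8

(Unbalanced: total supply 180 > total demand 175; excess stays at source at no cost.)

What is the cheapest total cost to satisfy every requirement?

885

Optimal allocation:
  W1 to Provo: 50 units
  W1 to Utica: 35 units
  W2 to Ithaca: 70 units
  W3 to Ithaca: 5 units
  W3 to Provo: 15 units
Total cost = €885.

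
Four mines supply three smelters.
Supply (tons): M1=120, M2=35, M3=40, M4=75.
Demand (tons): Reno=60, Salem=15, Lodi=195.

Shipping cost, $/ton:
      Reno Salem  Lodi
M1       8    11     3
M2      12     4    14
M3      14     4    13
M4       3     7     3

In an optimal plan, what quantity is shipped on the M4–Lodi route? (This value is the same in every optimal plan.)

50

The minimum-cost plan:
  M1->Lodi: 120 × $3 = $360
  M2->Reno: 35 × $12 = $420
  M3->Salem: 15 × $4 = $60
  M3->Lodi: 25 × $13 = $325
  M4->Reno: 25 × $3 = $75
  M4->Lodi: 50 × $3 = $150
Total cost = $1390.
So M4→Lodi carries 50 tons.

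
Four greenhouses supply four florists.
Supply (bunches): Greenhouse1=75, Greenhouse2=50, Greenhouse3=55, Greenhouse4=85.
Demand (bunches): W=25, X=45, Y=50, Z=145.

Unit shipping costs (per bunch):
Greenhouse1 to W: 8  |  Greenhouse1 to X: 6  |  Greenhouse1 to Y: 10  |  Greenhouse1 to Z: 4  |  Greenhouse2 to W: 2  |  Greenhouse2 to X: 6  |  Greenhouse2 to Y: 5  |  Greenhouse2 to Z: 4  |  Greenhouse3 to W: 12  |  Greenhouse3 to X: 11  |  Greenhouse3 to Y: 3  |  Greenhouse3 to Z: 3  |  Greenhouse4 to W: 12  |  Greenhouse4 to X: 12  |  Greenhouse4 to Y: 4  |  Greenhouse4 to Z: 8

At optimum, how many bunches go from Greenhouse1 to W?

Optimal shipments:
  Greenhouse1 to X: 45 bunches
  Greenhouse1 to Z: 30 bunches
  Greenhouse2 to W: 25 bunches
  Greenhouse2 to Z: 25 bunches
  Greenhouse3 to Z: 55 bunches
  Greenhouse4 to Y: 50 bunches
  Greenhouse4 to Z: 35 bunches
Total cost = 1185.
The route Greenhouse1→W is not used.

0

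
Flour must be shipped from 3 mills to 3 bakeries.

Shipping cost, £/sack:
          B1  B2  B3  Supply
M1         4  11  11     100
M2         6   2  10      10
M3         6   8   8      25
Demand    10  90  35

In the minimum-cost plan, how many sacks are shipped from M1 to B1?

10

The minimum-cost plan:
  M1–B1: 10 × £4 = £40
  M1–B2: 55 × £11 = £605
  M1–B3: 35 × £11 = £385
  M2–B2: 10 × £2 = £20
  M3–B2: 25 × £8 = £200
Total cost = £1250.
So M1→B1 carries 10 sacks.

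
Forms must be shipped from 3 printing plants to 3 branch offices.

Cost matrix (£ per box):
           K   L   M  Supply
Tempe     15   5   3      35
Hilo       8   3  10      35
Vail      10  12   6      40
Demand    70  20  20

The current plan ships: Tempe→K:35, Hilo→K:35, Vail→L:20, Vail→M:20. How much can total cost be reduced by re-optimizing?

Current plan cost = 35·15 + 35·8 + 20·12 + 20·6 = £1165.
Optimal plan:
  Tempe->L: 15 × £5 = £75
  Tempe->M: 20 × £3 = £60
  Hilo->K: 30 × £8 = £240
  Hilo->L: 5 × £3 = £15
  Vail->K: 40 × £10 = £400
Optimal cost = £790.
Saving = 1165 − 790 = £375.

375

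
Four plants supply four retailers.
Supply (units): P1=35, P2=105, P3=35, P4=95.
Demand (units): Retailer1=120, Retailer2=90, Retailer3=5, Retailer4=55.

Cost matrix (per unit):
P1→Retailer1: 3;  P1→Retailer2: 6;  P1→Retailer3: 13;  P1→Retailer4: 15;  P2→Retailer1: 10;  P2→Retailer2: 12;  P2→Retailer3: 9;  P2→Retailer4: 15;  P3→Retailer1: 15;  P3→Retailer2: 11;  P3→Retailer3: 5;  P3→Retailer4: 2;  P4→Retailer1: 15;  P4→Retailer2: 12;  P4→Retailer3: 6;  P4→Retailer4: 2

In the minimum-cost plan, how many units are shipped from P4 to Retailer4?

Optimal shipments:
  P1 to Retailer1: 35 × 3 = 105
  P2 to Retailer1: 85 × 10 = 850
  P2 to Retailer2: 20 × 12 = 240
  P3 to Retailer2: 30 × 11 = 330
  P3 to Retailer3: 5 × 5 = 25
  P4 to Retailer2: 40 × 12 = 480
  P4 to Retailer4: 55 × 2 = 110
Total cost = 2140.
So P4→Retailer4 carries 55 units.

55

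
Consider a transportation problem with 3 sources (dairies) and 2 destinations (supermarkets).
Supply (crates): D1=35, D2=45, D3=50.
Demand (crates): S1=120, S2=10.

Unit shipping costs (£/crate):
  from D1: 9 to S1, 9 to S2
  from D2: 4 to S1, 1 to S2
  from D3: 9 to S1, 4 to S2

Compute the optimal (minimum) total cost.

An optimal shipping plan:
  D1 to S1: 35 × £9 = £315
  D2 to S1: 45 × £4 = £180
  D3 to S1: 40 × £9 = £360
  D3 to S2: 10 × £4 = £40
Total = 315 + 180 + 360 + 40 = £895.

895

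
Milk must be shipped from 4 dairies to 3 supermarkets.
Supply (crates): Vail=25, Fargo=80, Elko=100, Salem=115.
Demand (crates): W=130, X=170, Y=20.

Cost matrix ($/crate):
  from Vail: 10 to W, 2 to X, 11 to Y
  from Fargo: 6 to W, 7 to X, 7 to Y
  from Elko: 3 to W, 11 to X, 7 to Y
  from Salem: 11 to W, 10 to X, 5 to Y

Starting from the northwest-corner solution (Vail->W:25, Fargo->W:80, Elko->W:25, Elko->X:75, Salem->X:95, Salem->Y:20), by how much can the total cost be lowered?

750

Current plan cost = 25·10 + 80·6 + 25·3 + 75·11 + 95·10 + 20·5 = $2680.
Optimal plan:
  Vail to X: 25 crates
  Fargo to W: 30 crates
  Fargo to X: 50 crates
  Elko to W: 100 crates
  Salem to X: 95 crates
  Salem to Y: 20 crates
Optimal cost = $1930.
Saving = 2680 − 1930 = $750.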